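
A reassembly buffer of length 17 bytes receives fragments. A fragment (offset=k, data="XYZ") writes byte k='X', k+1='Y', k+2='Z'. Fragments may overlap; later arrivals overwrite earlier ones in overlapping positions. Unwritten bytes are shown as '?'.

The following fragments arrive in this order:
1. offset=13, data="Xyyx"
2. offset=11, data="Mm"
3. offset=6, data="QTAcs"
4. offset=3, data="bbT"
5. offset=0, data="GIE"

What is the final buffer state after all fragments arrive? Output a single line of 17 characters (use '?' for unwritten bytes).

Answer: GIEbbTQTAcsMmXyyx

Derivation:
Fragment 1: offset=13 data="Xyyx" -> buffer=?????????????Xyyx
Fragment 2: offset=11 data="Mm" -> buffer=???????????MmXyyx
Fragment 3: offset=6 data="QTAcs" -> buffer=??????QTAcsMmXyyx
Fragment 4: offset=3 data="bbT" -> buffer=???bbTQTAcsMmXyyx
Fragment 5: offset=0 data="GIE" -> buffer=GIEbbTQTAcsMmXyyx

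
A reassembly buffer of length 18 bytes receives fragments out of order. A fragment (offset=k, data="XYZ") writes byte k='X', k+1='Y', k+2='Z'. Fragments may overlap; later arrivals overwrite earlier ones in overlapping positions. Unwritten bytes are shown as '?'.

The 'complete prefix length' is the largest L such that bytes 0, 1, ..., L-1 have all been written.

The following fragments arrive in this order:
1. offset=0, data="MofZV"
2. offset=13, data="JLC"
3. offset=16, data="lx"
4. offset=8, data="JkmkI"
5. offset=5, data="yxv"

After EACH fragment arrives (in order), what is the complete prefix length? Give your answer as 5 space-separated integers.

Answer: 5 5 5 5 18

Derivation:
Fragment 1: offset=0 data="MofZV" -> buffer=MofZV????????????? -> prefix_len=5
Fragment 2: offset=13 data="JLC" -> buffer=MofZV????????JLC?? -> prefix_len=5
Fragment 3: offset=16 data="lx" -> buffer=MofZV????????JLClx -> prefix_len=5
Fragment 4: offset=8 data="JkmkI" -> buffer=MofZV???JkmkIJLClx -> prefix_len=5
Fragment 5: offset=5 data="yxv" -> buffer=MofZVyxvJkmkIJLClx -> prefix_len=18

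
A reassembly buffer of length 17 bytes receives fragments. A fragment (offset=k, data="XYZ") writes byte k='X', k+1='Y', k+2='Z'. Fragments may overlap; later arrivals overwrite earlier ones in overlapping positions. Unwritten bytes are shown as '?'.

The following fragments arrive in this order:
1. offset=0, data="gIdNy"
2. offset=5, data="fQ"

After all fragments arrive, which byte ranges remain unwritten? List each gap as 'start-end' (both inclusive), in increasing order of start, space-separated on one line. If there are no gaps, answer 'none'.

Fragment 1: offset=0 len=5
Fragment 2: offset=5 len=2
Gaps: 7-16

Answer: 7-16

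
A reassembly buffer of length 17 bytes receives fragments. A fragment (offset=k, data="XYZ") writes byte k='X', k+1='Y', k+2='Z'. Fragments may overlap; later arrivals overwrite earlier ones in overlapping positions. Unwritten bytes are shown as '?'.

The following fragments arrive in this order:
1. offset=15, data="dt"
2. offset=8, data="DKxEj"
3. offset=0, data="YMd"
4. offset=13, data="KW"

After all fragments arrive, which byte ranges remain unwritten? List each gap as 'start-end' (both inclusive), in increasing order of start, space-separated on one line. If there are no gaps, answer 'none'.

Fragment 1: offset=15 len=2
Fragment 2: offset=8 len=5
Fragment 3: offset=0 len=3
Fragment 4: offset=13 len=2
Gaps: 3-7

Answer: 3-7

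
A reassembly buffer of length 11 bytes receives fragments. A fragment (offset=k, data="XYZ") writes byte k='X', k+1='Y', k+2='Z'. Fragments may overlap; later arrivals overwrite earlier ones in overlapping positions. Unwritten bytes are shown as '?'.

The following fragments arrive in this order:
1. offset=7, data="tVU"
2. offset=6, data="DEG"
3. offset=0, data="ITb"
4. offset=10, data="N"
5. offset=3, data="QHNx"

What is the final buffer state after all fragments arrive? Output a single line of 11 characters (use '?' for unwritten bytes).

Answer: ITbQHNxEGUN

Derivation:
Fragment 1: offset=7 data="tVU" -> buffer=???????tVU?
Fragment 2: offset=6 data="DEG" -> buffer=??????DEGU?
Fragment 3: offset=0 data="ITb" -> buffer=ITb???DEGU?
Fragment 4: offset=10 data="N" -> buffer=ITb???DEGUN
Fragment 5: offset=3 data="QHNx" -> buffer=ITbQHNxEGUN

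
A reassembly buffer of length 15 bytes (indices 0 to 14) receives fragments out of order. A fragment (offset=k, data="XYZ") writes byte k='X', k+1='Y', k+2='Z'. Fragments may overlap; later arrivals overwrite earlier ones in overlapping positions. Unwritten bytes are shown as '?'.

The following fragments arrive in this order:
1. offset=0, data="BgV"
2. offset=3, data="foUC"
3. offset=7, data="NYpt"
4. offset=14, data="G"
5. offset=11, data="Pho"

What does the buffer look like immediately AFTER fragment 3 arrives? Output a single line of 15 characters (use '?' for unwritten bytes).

Fragment 1: offset=0 data="BgV" -> buffer=BgV????????????
Fragment 2: offset=3 data="foUC" -> buffer=BgVfoUC????????
Fragment 3: offset=7 data="NYpt" -> buffer=BgVfoUCNYpt????

Answer: BgVfoUCNYpt????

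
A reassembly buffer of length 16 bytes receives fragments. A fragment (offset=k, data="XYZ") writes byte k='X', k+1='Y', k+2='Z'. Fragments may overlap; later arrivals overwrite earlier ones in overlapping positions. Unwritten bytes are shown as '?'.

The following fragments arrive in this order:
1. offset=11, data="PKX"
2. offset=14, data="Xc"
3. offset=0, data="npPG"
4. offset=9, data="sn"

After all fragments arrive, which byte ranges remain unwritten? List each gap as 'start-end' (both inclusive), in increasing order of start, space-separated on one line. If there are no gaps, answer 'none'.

Answer: 4-8

Derivation:
Fragment 1: offset=11 len=3
Fragment 2: offset=14 len=2
Fragment 3: offset=0 len=4
Fragment 4: offset=9 len=2
Gaps: 4-8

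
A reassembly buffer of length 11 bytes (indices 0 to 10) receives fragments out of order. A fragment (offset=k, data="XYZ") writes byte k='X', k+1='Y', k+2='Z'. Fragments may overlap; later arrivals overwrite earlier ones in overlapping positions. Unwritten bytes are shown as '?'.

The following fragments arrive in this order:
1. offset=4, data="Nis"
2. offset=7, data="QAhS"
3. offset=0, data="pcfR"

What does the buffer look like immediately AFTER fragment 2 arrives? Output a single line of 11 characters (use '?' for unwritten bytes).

Answer: ????NisQAhS

Derivation:
Fragment 1: offset=4 data="Nis" -> buffer=????Nis????
Fragment 2: offset=7 data="QAhS" -> buffer=????NisQAhS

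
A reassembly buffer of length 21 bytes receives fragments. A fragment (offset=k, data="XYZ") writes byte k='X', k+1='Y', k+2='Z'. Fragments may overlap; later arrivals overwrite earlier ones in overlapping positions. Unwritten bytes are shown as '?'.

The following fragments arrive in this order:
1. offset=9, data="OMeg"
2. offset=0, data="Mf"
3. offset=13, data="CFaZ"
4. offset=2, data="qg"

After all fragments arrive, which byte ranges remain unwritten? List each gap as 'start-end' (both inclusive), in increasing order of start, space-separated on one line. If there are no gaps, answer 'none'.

Fragment 1: offset=9 len=4
Fragment 2: offset=0 len=2
Fragment 3: offset=13 len=4
Fragment 4: offset=2 len=2
Gaps: 4-8 17-20

Answer: 4-8 17-20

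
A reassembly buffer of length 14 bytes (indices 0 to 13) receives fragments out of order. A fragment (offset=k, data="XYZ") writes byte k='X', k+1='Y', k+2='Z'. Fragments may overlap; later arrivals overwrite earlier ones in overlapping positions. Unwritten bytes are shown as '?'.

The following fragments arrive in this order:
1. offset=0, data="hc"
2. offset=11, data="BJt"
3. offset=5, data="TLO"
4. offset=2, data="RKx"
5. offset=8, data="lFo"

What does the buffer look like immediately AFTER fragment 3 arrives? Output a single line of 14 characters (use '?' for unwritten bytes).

Fragment 1: offset=0 data="hc" -> buffer=hc????????????
Fragment 2: offset=11 data="BJt" -> buffer=hc?????????BJt
Fragment 3: offset=5 data="TLO" -> buffer=hc???TLO???BJt

Answer: hc???TLO???BJt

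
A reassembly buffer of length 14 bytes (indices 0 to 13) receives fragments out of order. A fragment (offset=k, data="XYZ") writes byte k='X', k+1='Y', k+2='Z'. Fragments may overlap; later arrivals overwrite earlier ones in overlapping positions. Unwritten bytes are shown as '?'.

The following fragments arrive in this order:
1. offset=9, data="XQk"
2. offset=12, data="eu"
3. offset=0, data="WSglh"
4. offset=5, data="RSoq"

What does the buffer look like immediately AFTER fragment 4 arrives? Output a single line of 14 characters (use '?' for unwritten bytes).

Fragment 1: offset=9 data="XQk" -> buffer=?????????XQk??
Fragment 2: offset=12 data="eu" -> buffer=?????????XQkeu
Fragment 3: offset=0 data="WSglh" -> buffer=WSglh????XQkeu
Fragment 4: offset=5 data="RSoq" -> buffer=WSglhRSoqXQkeu

Answer: WSglhRSoqXQkeu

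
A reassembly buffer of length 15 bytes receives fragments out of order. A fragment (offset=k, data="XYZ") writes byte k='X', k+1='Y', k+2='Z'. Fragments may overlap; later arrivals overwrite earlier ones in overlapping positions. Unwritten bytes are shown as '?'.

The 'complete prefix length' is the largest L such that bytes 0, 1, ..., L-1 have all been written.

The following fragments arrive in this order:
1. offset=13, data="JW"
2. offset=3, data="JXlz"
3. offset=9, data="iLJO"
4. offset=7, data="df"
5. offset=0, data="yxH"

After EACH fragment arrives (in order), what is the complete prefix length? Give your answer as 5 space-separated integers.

Fragment 1: offset=13 data="JW" -> buffer=?????????????JW -> prefix_len=0
Fragment 2: offset=3 data="JXlz" -> buffer=???JXlz??????JW -> prefix_len=0
Fragment 3: offset=9 data="iLJO" -> buffer=???JXlz??iLJOJW -> prefix_len=0
Fragment 4: offset=7 data="df" -> buffer=???JXlzdfiLJOJW -> prefix_len=0
Fragment 5: offset=0 data="yxH" -> buffer=yxHJXlzdfiLJOJW -> prefix_len=15

Answer: 0 0 0 0 15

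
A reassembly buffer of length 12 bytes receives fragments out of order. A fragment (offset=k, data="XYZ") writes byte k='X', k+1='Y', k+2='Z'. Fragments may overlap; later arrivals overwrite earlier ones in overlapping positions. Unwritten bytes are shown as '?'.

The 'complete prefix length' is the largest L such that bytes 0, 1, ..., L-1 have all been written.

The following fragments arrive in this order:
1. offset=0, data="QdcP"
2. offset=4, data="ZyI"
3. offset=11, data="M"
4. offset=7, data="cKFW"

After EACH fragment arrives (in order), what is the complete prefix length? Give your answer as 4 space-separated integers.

Answer: 4 7 7 12

Derivation:
Fragment 1: offset=0 data="QdcP" -> buffer=QdcP???????? -> prefix_len=4
Fragment 2: offset=4 data="ZyI" -> buffer=QdcPZyI????? -> prefix_len=7
Fragment 3: offset=11 data="M" -> buffer=QdcPZyI????M -> prefix_len=7
Fragment 4: offset=7 data="cKFW" -> buffer=QdcPZyIcKFWM -> prefix_len=12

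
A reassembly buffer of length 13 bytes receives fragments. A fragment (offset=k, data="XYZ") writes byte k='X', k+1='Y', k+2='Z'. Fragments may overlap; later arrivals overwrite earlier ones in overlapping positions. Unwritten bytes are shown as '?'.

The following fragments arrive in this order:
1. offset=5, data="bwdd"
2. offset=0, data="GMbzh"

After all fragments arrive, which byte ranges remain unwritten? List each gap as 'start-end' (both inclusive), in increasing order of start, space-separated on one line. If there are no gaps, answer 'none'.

Fragment 1: offset=5 len=4
Fragment 2: offset=0 len=5
Gaps: 9-12

Answer: 9-12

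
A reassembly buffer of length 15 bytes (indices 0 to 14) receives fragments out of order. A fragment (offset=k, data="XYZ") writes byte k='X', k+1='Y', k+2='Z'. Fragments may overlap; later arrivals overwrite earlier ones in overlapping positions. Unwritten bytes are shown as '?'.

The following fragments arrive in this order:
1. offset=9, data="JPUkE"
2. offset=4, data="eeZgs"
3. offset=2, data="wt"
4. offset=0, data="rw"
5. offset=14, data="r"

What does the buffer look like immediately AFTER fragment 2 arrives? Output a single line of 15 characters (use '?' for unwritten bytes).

Fragment 1: offset=9 data="JPUkE" -> buffer=?????????JPUkE?
Fragment 2: offset=4 data="eeZgs" -> buffer=????eeZgsJPUkE?

Answer: ????eeZgsJPUkE?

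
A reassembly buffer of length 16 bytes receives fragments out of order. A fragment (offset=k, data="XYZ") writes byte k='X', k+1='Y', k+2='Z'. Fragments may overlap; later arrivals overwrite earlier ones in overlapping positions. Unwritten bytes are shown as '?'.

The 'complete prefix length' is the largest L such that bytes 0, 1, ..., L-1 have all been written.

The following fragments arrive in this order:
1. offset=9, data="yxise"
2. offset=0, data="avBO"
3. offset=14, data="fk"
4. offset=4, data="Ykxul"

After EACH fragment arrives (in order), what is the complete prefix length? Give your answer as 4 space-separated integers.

Answer: 0 4 4 16

Derivation:
Fragment 1: offset=9 data="yxise" -> buffer=?????????yxise?? -> prefix_len=0
Fragment 2: offset=0 data="avBO" -> buffer=avBO?????yxise?? -> prefix_len=4
Fragment 3: offset=14 data="fk" -> buffer=avBO?????yxisefk -> prefix_len=4
Fragment 4: offset=4 data="Ykxul" -> buffer=avBOYkxulyxisefk -> prefix_len=16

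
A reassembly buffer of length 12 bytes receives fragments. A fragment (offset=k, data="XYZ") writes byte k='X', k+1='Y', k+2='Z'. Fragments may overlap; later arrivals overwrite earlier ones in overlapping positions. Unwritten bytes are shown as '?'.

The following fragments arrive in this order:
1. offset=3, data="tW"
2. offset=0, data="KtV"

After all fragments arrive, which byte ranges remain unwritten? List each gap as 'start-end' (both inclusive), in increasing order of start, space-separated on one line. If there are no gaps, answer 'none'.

Answer: 5-11

Derivation:
Fragment 1: offset=3 len=2
Fragment 2: offset=0 len=3
Gaps: 5-11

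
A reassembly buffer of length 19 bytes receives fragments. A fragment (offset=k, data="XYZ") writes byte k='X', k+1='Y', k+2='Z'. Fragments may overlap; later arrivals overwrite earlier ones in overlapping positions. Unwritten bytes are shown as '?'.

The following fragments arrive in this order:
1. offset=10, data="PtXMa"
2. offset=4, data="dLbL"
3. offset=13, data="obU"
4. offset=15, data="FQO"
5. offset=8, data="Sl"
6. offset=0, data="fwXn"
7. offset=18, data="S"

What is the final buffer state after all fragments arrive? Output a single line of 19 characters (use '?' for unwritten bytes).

Answer: fwXndLbLSlPtXobFQOS

Derivation:
Fragment 1: offset=10 data="PtXMa" -> buffer=??????????PtXMa????
Fragment 2: offset=4 data="dLbL" -> buffer=????dLbL??PtXMa????
Fragment 3: offset=13 data="obU" -> buffer=????dLbL??PtXobU???
Fragment 4: offset=15 data="FQO" -> buffer=????dLbL??PtXobFQO?
Fragment 5: offset=8 data="Sl" -> buffer=????dLbLSlPtXobFQO?
Fragment 6: offset=0 data="fwXn" -> buffer=fwXndLbLSlPtXobFQO?
Fragment 7: offset=18 data="S" -> buffer=fwXndLbLSlPtXobFQOS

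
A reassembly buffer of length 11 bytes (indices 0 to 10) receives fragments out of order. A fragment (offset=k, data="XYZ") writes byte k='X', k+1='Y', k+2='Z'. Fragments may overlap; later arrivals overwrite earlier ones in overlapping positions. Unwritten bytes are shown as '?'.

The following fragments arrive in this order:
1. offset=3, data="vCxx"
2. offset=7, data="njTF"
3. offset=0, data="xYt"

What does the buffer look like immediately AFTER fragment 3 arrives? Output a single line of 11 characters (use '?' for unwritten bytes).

Fragment 1: offset=3 data="vCxx" -> buffer=???vCxx????
Fragment 2: offset=7 data="njTF" -> buffer=???vCxxnjTF
Fragment 3: offset=0 data="xYt" -> buffer=xYtvCxxnjTF

Answer: xYtvCxxnjTF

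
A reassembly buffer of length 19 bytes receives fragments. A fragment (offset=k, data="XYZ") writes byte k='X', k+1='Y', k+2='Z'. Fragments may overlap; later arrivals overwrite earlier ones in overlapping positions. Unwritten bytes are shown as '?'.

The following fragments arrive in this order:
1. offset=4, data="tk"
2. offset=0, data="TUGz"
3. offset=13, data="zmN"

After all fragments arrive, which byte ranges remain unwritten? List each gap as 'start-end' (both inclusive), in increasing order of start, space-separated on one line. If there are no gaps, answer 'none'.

Fragment 1: offset=4 len=2
Fragment 2: offset=0 len=4
Fragment 3: offset=13 len=3
Gaps: 6-12 16-18

Answer: 6-12 16-18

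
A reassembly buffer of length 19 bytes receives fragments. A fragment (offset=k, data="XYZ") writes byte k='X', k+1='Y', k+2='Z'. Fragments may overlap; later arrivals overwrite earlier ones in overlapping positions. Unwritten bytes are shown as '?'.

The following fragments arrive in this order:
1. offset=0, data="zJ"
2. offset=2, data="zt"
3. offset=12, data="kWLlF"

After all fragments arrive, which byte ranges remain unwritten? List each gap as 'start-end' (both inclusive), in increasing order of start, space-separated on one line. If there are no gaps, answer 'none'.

Fragment 1: offset=0 len=2
Fragment 2: offset=2 len=2
Fragment 3: offset=12 len=5
Gaps: 4-11 17-18

Answer: 4-11 17-18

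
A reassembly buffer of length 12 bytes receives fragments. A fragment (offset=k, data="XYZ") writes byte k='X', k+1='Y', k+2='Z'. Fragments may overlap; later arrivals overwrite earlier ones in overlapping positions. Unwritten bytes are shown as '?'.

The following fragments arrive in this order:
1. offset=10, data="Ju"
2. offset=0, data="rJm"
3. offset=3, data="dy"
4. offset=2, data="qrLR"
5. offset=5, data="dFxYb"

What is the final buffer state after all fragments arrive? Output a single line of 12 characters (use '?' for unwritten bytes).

Fragment 1: offset=10 data="Ju" -> buffer=??????????Ju
Fragment 2: offset=0 data="rJm" -> buffer=rJm???????Ju
Fragment 3: offset=3 data="dy" -> buffer=rJmdy?????Ju
Fragment 4: offset=2 data="qrLR" -> buffer=rJqrLR????Ju
Fragment 5: offset=5 data="dFxYb" -> buffer=rJqrLdFxYbJu

Answer: rJqrLdFxYbJu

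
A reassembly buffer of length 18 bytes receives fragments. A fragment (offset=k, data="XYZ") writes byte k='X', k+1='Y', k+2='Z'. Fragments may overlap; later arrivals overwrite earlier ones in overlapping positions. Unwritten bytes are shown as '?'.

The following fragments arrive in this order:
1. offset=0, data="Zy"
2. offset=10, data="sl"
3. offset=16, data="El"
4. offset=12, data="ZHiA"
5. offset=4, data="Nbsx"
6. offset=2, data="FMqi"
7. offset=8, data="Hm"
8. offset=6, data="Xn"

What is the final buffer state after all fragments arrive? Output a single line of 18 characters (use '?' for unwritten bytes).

Fragment 1: offset=0 data="Zy" -> buffer=Zy????????????????
Fragment 2: offset=10 data="sl" -> buffer=Zy????????sl??????
Fragment 3: offset=16 data="El" -> buffer=Zy????????sl????El
Fragment 4: offset=12 data="ZHiA" -> buffer=Zy????????slZHiAEl
Fragment 5: offset=4 data="Nbsx" -> buffer=Zy??Nbsx??slZHiAEl
Fragment 6: offset=2 data="FMqi" -> buffer=ZyFMqisx??slZHiAEl
Fragment 7: offset=8 data="Hm" -> buffer=ZyFMqisxHmslZHiAEl
Fragment 8: offset=6 data="Xn" -> buffer=ZyFMqiXnHmslZHiAEl

Answer: ZyFMqiXnHmslZHiAEl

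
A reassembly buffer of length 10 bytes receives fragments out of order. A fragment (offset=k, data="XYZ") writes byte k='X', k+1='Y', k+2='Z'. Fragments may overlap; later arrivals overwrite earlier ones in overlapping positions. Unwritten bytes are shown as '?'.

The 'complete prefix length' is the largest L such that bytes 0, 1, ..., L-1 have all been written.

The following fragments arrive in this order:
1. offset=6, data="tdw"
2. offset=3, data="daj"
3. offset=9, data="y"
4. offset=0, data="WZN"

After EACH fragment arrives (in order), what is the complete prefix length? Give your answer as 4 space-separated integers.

Answer: 0 0 0 10

Derivation:
Fragment 1: offset=6 data="tdw" -> buffer=??????tdw? -> prefix_len=0
Fragment 2: offset=3 data="daj" -> buffer=???dajtdw? -> prefix_len=0
Fragment 3: offset=9 data="y" -> buffer=???dajtdwy -> prefix_len=0
Fragment 4: offset=0 data="WZN" -> buffer=WZNdajtdwy -> prefix_len=10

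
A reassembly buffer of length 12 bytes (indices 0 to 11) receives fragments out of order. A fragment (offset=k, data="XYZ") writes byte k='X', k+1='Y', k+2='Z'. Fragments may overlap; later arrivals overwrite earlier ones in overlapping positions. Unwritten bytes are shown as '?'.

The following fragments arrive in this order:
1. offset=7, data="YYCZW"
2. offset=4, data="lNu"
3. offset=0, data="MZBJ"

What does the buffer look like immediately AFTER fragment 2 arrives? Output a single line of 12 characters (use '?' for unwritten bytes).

Fragment 1: offset=7 data="YYCZW" -> buffer=???????YYCZW
Fragment 2: offset=4 data="lNu" -> buffer=????lNuYYCZW

Answer: ????lNuYYCZW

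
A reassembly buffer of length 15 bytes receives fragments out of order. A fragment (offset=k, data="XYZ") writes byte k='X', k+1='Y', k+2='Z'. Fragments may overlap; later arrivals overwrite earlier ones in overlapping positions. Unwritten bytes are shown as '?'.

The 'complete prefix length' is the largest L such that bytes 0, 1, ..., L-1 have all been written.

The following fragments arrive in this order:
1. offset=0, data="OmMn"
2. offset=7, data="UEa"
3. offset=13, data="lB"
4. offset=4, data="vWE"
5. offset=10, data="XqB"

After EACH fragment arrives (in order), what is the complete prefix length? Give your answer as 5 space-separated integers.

Answer: 4 4 4 10 15

Derivation:
Fragment 1: offset=0 data="OmMn" -> buffer=OmMn??????????? -> prefix_len=4
Fragment 2: offset=7 data="UEa" -> buffer=OmMn???UEa????? -> prefix_len=4
Fragment 3: offset=13 data="lB" -> buffer=OmMn???UEa???lB -> prefix_len=4
Fragment 4: offset=4 data="vWE" -> buffer=OmMnvWEUEa???lB -> prefix_len=10
Fragment 5: offset=10 data="XqB" -> buffer=OmMnvWEUEaXqBlB -> prefix_len=15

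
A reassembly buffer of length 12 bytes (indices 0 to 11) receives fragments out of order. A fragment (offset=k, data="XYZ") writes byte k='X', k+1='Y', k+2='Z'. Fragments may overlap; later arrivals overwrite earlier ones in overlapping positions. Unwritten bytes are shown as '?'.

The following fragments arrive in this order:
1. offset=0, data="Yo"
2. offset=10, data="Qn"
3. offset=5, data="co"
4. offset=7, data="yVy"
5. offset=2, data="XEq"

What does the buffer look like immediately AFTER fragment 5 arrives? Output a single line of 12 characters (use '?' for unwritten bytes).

Fragment 1: offset=0 data="Yo" -> buffer=Yo??????????
Fragment 2: offset=10 data="Qn" -> buffer=Yo????????Qn
Fragment 3: offset=5 data="co" -> buffer=Yo???co???Qn
Fragment 4: offset=7 data="yVy" -> buffer=Yo???coyVyQn
Fragment 5: offset=2 data="XEq" -> buffer=YoXEqcoyVyQn

Answer: YoXEqcoyVyQn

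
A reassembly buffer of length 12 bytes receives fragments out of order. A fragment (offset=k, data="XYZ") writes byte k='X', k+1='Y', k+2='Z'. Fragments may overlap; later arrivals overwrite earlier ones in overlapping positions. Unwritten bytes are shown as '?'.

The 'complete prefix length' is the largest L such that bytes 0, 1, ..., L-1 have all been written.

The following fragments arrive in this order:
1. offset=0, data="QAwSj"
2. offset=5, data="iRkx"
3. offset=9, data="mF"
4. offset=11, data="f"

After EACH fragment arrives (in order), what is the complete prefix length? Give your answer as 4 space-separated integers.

Fragment 1: offset=0 data="QAwSj" -> buffer=QAwSj??????? -> prefix_len=5
Fragment 2: offset=5 data="iRkx" -> buffer=QAwSjiRkx??? -> prefix_len=9
Fragment 3: offset=9 data="mF" -> buffer=QAwSjiRkxmF? -> prefix_len=11
Fragment 4: offset=11 data="f" -> buffer=QAwSjiRkxmFf -> prefix_len=12

Answer: 5 9 11 12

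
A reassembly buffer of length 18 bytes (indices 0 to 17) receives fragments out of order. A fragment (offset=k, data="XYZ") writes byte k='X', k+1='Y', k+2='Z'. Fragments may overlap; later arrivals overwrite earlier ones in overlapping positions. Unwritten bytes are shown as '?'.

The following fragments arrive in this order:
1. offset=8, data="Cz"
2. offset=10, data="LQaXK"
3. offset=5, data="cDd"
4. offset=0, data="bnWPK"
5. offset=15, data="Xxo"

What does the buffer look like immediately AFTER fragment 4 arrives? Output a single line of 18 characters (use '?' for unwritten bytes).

Fragment 1: offset=8 data="Cz" -> buffer=????????Cz????????
Fragment 2: offset=10 data="LQaXK" -> buffer=????????CzLQaXK???
Fragment 3: offset=5 data="cDd" -> buffer=?????cDdCzLQaXK???
Fragment 4: offset=0 data="bnWPK" -> buffer=bnWPKcDdCzLQaXK???

Answer: bnWPKcDdCzLQaXK???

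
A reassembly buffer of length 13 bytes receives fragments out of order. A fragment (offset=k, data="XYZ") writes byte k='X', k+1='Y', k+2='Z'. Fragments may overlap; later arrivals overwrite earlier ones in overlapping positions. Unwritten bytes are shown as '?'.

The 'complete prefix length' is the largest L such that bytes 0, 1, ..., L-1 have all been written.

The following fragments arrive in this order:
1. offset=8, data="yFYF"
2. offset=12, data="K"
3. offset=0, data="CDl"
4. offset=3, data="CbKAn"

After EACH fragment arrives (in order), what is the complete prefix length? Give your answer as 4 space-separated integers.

Answer: 0 0 3 13

Derivation:
Fragment 1: offset=8 data="yFYF" -> buffer=????????yFYF? -> prefix_len=0
Fragment 2: offset=12 data="K" -> buffer=????????yFYFK -> prefix_len=0
Fragment 3: offset=0 data="CDl" -> buffer=CDl?????yFYFK -> prefix_len=3
Fragment 4: offset=3 data="CbKAn" -> buffer=CDlCbKAnyFYFK -> prefix_len=13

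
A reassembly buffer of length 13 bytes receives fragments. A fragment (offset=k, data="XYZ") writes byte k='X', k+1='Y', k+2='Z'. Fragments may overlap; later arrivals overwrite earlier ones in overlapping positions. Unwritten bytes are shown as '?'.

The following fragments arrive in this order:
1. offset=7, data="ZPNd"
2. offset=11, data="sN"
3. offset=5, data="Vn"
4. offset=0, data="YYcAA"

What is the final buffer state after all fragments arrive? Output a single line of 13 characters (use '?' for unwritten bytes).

Answer: YYcAAVnZPNdsN

Derivation:
Fragment 1: offset=7 data="ZPNd" -> buffer=???????ZPNd??
Fragment 2: offset=11 data="sN" -> buffer=???????ZPNdsN
Fragment 3: offset=5 data="Vn" -> buffer=?????VnZPNdsN
Fragment 4: offset=0 data="YYcAA" -> buffer=YYcAAVnZPNdsN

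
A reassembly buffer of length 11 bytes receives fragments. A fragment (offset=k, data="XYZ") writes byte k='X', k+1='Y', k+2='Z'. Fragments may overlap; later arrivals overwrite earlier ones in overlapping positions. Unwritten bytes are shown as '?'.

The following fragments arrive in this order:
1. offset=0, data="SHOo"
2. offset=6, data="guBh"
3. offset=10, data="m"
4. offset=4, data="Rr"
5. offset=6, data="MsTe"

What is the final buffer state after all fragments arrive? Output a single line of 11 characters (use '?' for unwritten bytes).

Answer: SHOoRrMsTem

Derivation:
Fragment 1: offset=0 data="SHOo" -> buffer=SHOo???????
Fragment 2: offset=6 data="guBh" -> buffer=SHOo??guBh?
Fragment 3: offset=10 data="m" -> buffer=SHOo??guBhm
Fragment 4: offset=4 data="Rr" -> buffer=SHOoRrguBhm
Fragment 5: offset=6 data="MsTe" -> buffer=SHOoRrMsTem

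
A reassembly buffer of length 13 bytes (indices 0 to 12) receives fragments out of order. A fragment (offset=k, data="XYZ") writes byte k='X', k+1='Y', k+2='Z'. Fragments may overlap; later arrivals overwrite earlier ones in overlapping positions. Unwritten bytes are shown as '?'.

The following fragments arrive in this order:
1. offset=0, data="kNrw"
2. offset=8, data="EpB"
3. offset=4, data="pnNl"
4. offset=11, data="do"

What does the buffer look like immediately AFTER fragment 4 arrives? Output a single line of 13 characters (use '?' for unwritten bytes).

Answer: kNrwpnNlEpBdo

Derivation:
Fragment 1: offset=0 data="kNrw" -> buffer=kNrw?????????
Fragment 2: offset=8 data="EpB" -> buffer=kNrw????EpB??
Fragment 3: offset=4 data="pnNl" -> buffer=kNrwpnNlEpB??
Fragment 4: offset=11 data="do" -> buffer=kNrwpnNlEpBdo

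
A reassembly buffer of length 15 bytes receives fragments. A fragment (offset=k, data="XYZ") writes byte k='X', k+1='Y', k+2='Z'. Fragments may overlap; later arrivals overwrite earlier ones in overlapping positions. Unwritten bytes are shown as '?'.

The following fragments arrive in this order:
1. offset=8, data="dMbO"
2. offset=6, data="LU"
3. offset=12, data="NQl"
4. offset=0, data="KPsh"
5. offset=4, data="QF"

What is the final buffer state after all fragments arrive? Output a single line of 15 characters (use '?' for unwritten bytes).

Fragment 1: offset=8 data="dMbO" -> buffer=????????dMbO???
Fragment 2: offset=6 data="LU" -> buffer=??????LUdMbO???
Fragment 3: offset=12 data="NQl" -> buffer=??????LUdMbONQl
Fragment 4: offset=0 data="KPsh" -> buffer=KPsh??LUdMbONQl
Fragment 5: offset=4 data="QF" -> buffer=KPshQFLUdMbONQl

Answer: KPshQFLUdMbONQl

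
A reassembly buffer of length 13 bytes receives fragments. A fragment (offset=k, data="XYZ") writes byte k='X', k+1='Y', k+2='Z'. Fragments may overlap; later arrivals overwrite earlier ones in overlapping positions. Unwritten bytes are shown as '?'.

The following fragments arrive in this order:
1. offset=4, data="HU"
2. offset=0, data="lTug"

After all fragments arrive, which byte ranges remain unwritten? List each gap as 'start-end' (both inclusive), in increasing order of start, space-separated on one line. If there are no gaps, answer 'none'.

Answer: 6-12

Derivation:
Fragment 1: offset=4 len=2
Fragment 2: offset=0 len=4
Gaps: 6-12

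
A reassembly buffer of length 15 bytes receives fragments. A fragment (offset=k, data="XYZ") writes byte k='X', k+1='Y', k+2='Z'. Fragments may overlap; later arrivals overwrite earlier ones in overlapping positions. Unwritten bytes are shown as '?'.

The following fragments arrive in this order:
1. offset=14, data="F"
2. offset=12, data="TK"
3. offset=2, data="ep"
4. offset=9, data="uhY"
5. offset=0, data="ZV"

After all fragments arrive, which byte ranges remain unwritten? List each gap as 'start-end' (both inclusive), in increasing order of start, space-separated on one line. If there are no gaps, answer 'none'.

Answer: 4-8

Derivation:
Fragment 1: offset=14 len=1
Fragment 2: offset=12 len=2
Fragment 3: offset=2 len=2
Fragment 4: offset=9 len=3
Fragment 5: offset=0 len=2
Gaps: 4-8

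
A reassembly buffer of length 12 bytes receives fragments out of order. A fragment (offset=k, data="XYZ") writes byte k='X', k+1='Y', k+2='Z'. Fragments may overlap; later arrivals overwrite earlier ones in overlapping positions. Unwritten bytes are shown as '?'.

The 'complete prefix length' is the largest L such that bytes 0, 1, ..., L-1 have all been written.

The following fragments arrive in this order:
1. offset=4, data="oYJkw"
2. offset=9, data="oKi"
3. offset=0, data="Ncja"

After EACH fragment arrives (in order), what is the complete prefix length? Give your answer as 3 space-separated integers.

Fragment 1: offset=4 data="oYJkw" -> buffer=????oYJkw??? -> prefix_len=0
Fragment 2: offset=9 data="oKi" -> buffer=????oYJkwoKi -> prefix_len=0
Fragment 3: offset=0 data="Ncja" -> buffer=NcjaoYJkwoKi -> prefix_len=12

Answer: 0 0 12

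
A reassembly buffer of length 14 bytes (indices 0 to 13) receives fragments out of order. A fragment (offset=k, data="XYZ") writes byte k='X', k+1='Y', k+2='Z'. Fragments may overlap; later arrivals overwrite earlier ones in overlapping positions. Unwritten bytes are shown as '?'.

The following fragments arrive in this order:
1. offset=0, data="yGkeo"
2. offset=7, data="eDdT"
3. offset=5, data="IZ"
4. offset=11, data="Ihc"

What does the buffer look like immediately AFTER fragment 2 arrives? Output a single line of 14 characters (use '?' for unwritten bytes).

Fragment 1: offset=0 data="yGkeo" -> buffer=yGkeo?????????
Fragment 2: offset=7 data="eDdT" -> buffer=yGkeo??eDdT???

Answer: yGkeo??eDdT???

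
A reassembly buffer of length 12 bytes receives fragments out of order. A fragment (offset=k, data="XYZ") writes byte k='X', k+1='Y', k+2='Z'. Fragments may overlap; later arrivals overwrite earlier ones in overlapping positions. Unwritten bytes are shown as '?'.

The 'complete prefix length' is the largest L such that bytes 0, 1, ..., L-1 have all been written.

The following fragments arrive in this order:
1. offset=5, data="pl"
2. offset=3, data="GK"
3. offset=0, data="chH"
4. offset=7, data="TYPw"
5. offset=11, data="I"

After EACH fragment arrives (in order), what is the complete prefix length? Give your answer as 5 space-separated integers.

Fragment 1: offset=5 data="pl" -> buffer=?????pl????? -> prefix_len=0
Fragment 2: offset=3 data="GK" -> buffer=???GKpl????? -> prefix_len=0
Fragment 3: offset=0 data="chH" -> buffer=chHGKpl????? -> prefix_len=7
Fragment 4: offset=7 data="TYPw" -> buffer=chHGKplTYPw? -> prefix_len=11
Fragment 5: offset=11 data="I" -> buffer=chHGKplTYPwI -> prefix_len=12

Answer: 0 0 7 11 12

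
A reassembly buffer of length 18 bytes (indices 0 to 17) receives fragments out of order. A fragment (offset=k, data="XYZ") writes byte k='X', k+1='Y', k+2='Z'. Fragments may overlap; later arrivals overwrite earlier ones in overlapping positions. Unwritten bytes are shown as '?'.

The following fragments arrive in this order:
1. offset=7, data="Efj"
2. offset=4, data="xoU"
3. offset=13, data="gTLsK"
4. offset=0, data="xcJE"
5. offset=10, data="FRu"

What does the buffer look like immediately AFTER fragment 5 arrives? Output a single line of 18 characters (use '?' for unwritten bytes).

Answer: xcJExoUEfjFRugTLsK

Derivation:
Fragment 1: offset=7 data="Efj" -> buffer=???????Efj????????
Fragment 2: offset=4 data="xoU" -> buffer=????xoUEfj????????
Fragment 3: offset=13 data="gTLsK" -> buffer=????xoUEfj???gTLsK
Fragment 4: offset=0 data="xcJE" -> buffer=xcJExoUEfj???gTLsK
Fragment 5: offset=10 data="FRu" -> buffer=xcJExoUEfjFRugTLsK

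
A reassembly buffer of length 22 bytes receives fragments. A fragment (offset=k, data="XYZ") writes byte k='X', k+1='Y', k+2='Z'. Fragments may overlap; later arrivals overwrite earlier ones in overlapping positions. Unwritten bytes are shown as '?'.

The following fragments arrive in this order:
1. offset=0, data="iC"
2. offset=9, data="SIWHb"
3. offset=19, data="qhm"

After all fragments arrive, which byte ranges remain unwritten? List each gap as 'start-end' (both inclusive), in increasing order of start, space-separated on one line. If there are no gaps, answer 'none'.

Answer: 2-8 14-18

Derivation:
Fragment 1: offset=0 len=2
Fragment 2: offset=9 len=5
Fragment 3: offset=19 len=3
Gaps: 2-8 14-18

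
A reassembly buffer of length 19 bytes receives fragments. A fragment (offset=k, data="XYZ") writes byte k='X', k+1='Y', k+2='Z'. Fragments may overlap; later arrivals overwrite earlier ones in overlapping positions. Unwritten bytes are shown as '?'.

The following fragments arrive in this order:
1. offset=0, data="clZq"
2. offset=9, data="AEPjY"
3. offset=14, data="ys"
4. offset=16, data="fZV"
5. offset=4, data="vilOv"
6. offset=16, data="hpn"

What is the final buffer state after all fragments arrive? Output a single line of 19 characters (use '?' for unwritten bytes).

Fragment 1: offset=0 data="clZq" -> buffer=clZq???????????????
Fragment 2: offset=9 data="AEPjY" -> buffer=clZq?????AEPjY?????
Fragment 3: offset=14 data="ys" -> buffer=clZq?????AEPjYys???
Fragment 4: offset=16 data="fZV" -> buffer=clZq?????AEPjYysfZV
Fragment 5: offset=4 data="vilOv" -> buffer=clZqvilOvAEPjYysfZV
Fragment 6: offset=16 data="hpn" -> buffer=clZqvilOvAEPjYyshpn

Answer: clZqvilOvAEPjYyshpn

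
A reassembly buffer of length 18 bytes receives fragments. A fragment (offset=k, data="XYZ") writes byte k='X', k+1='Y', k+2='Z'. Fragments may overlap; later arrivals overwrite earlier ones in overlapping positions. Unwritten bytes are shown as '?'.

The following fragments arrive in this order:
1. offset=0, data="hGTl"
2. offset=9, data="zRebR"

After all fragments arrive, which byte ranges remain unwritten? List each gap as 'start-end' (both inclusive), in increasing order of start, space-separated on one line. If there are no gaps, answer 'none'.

Answer: 4-8 14-17

Derivation:
Fragment 1: offset=0 len=4
Fragment 2: offset=9 len=5
Gaps: 4-8 14-17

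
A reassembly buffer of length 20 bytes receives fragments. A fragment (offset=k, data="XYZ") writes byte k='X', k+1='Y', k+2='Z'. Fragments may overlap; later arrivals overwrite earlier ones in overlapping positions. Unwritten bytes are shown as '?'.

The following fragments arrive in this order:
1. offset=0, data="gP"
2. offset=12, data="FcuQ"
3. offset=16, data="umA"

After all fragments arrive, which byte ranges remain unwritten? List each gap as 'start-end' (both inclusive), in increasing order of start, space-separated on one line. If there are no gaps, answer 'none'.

Fragment 1: offset=0 len=2
Fragment 2: offset=12 len=4
Fragment 3: offset=16 len=3
Gaps: 2-11 19-19

Answer: 2-11 19-19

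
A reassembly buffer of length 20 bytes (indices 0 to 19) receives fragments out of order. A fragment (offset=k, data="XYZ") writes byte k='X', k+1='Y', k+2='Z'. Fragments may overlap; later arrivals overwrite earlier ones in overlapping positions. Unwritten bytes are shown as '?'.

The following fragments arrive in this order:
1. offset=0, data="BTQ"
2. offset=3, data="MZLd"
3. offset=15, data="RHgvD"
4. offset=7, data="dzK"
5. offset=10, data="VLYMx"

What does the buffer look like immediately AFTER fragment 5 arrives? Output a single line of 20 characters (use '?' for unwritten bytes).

Fragment 1: offset=0 data="BTQ" -> buffer=BTQ?????????????????
Fragment 2: offset=3 data="MZLd" -> buffer=BTQMZLd?????????????
Fragment 3: offset=15 data="RHgvD" -> buffer=BTQMZLd????????RHgvD
Fragment 4: offset=7 data="dzK" -> buffer=BTQMZLddzK?????RHgvD
Fragment 5: offset=10 data="VLYMx" -> buffer=BTQMZLddzKVLYMxRHgvD

Answer: BTQMZLddzKVLYMxRHgvD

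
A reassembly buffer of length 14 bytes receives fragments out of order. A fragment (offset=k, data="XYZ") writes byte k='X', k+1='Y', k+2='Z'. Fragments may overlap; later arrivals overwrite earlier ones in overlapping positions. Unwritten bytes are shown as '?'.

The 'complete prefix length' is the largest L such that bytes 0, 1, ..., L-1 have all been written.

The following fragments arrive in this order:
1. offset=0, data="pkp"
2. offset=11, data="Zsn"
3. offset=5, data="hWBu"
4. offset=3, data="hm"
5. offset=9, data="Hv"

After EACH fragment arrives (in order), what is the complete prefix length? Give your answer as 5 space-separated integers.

Answer: 3 3 3 9 14

Derivation:
Fragment 1: offset=0 data="pkp" -> buffer=pkp??????????? -> prefix_len=3
Fragment 2: offset=11 data="Zsn" -> buffer=pkp????????Zsn -> prefix_len=3
Fragment 3: offset=5 data="hWBu" -> buffer=pkp??hWBu??Zsn -> prefix_len=3
Fragment 4: offset=3 data="hm" -> buffer=pkphmhWBu??Zsn -> prefix_len=9
Fragment 5: offset=9 data="Hv" -> buffer=pkphmhWBuHvZsn -> prefix_len=14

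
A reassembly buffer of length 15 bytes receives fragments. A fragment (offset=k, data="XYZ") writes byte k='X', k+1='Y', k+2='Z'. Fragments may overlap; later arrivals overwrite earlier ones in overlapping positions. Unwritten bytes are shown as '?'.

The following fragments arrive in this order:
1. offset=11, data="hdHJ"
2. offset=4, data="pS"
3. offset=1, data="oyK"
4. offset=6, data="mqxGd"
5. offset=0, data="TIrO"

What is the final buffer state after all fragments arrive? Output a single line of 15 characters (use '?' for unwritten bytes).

Fragment 1: offset=11 data="hdHJ" -> buffer=???????????hdHJ
Fragment 2: offset=4 data="pS" -> buffer=????pS?????hdHJ
Fragment 3: offset=1 data="oyK" -> buffer=?oyKpS?????hdHJ
Fragment 4: offset=6 data="mqxGd" -> buffer=?oyKpSmqxGdhdHJ
Fragment 5: offset=0 data="TIrO" -> buffer=TIrOpSmqxGdhdHJ

Answer: TIrOpSmqxGdhdHJ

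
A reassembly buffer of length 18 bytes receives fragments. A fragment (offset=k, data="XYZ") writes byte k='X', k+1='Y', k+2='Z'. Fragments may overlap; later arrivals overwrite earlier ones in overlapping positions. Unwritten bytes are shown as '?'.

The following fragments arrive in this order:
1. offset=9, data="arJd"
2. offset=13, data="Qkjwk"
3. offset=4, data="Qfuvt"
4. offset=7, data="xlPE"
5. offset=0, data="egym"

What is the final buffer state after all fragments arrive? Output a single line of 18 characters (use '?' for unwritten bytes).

Answer: egymQfuxlPEJdQkjwk

Derivation:
Fragment 1: offset=9 data="arJd" -> buffer=?????????arJd?????
Fragment 2: offset=13 data="Qkjwk" -> buffer=?????????arJdQkjwk
Fragment 3: offset=4 data="Qfuvt" -> buffer=????QfuvtarJdQkjwk
Fragment 4: offset=7 data="xlPE" -> buffer=????QfuxlPEJdQkjwk
Fragment 5: offset=0 data="egym" -> buffer=egymQfuxlPEJdQkjwk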